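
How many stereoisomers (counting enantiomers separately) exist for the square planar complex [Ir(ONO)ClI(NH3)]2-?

In a square planar complex each vertex has one trans partner and two cis neighbours.
Systematic placement gives 3 geometric isomers: (Cl/NH3 trans, I/ONO trans); (Cl/ONO trans, I/NH3 trans); (Cl/I trans, NH3/ONO trans).
Each arrangement has an internal mirror plane or centre of symmetry, so none is chiral.

3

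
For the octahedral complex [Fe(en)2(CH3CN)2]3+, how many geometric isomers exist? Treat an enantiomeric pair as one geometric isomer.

2

The six octahedral sites form three mutually perpendicular trans pairs.
Each en is bidentate and must span two cis positions.
The distinct arrangements are (2 in all): CH3CN trans; CH3CN cis (chiral).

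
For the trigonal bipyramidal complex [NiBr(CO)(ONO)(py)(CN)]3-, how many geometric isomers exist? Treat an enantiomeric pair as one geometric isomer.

A trigonal bipyramid has two axial and three equatorial sites, which are chemically inequivalent.
Systematic enumeration (placing each ligand type in turn and discarding arrangements equivalent by rotation or reflection) gives 10 geometric isomers.

10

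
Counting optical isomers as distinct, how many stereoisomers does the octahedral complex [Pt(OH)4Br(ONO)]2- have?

2

The six octahedral sites form three mutually perpendicular trans pairs.
Systematic placement gives 2 geometric isomers: Br and ONO mutually cis; Br and ONO mutually trans.
Each arrangement has an internal mirror plane or centre of symmetry, so none is chiral.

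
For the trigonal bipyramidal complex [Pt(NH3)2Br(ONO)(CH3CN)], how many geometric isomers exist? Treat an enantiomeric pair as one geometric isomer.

7

A trigonal bipyramid has two axial and three equatorial sites, which are chemically inequivalent.
Placing the ligands in turn and identifying arrangements related by rotation or reflection leaves 7 distinct geometric isomers.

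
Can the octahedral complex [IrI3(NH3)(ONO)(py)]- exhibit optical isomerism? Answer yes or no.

In an octahedral complex each vertex has one trans partner and four cis neighbours.
Working through the distinct placements yields 4 geometric isomers: I mer (3 arrangements); I fac (chiral).
One of these lacks any improper symmetry element and so occurs as an enantiomeric pair, giving 4 + 1 = 5 stereoisomers in total.

yes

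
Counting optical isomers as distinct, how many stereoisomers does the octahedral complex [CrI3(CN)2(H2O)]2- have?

3

Working through the distinct placements yields 3 geometric isomers: I mer, CN trans; I mer, CN cis; I fac, CN cis.
Each arrangement has an internal mirror plane or centre of symmetry, so none is chiral.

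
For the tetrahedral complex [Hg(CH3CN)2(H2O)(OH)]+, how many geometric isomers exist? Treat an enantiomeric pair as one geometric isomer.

Only one geometric arrangement is possible.

1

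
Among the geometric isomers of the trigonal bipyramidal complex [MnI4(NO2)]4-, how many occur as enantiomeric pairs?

Systematic placement gives 2 geometric isomers: NO2 equatorial; NO2 axial.
Each arrangement has an internal mirror plane or centre of symmetry, so none is chiral.

0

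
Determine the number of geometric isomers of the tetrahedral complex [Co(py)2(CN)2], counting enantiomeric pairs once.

All four vertices of a tetrahedron are equivalent and mutually adjacent, so cis/trans isomerism cannot arise.
Only one geometric arrangement is possible.

1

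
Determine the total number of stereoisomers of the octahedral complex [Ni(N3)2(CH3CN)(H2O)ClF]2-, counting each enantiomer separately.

The six octahedral sites form three mutually perpendicular trans pairs.
Placing the ligands in turn and identifying arrangements related by rotation or reflection leaves 9 distinct geometric isomers.
Of these, 6 lack any improper symmetry element and so occur as enantiomeric pairs, giving 9 + 6 = 15 stereoisomers in total.

15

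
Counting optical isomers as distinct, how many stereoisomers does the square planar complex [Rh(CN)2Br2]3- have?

2

A square has two trans pairs of vertices; adjacent vertices are cis.
There are 2 geometric isomers: CN cis; CN trans.
Each arrangement has an internal mirror plane or centre of symmetry, so none is chiral.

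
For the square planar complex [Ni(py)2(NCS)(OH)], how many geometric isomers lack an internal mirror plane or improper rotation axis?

Working through the distinct placements yields 2 geometric isomers: py cis; py trans.
Each arrangement has an internal mirror plane or centre of symmetry, so none is chiral.

0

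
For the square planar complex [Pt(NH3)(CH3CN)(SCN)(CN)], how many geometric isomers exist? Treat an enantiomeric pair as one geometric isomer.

3

A square has two trans pairs of vertices; adjacent vertices are cis.
There are 3 geometric isomers: (CH3CN/NH3 trans, CN/SCN trans); (CH3CN/SCN trans, CN/NH3 trans); (CH3CN/CN trans, NH3/SCN trans).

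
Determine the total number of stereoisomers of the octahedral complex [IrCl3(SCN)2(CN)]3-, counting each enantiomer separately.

3

The distinct arrangements are (3 in all): Cl mer, SCN trans; Cl fac, SCN cis; Cl mer, SCN cis.
Each arrangement has an internal mirror plane or centre of symmetry, so none is chiral.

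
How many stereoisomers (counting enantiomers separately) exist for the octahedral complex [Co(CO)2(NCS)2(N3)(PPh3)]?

8

In an octahedral complex each vertex has one trans partner and four cis neighbours.
The distinct arrangements are (6 in all): CO trans, NCS cis; CO trans, NCS trans; CO cis, NCS cis (3 arrangements, 2 chiral); CO cis, NCS trans.
Of these, 2 lack any improper symmetry element and so occur as enantiomeric pairs, giving 6 + 2 = 8 stereoisomers in total.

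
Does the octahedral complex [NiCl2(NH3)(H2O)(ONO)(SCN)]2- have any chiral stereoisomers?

In an octahedral complex each vertex has one trans partner and four cis neighbours.
Systematic enumeration (placing each ligand type in turn and discarding arrangements equivalent by rotation or reflection) gives 9 geometric isomers.
Of these, 6 lack any improper symmetry element and so occur as enantiomeric pairs, giving 9 + 6 = 15 stereoisomers in total.

yes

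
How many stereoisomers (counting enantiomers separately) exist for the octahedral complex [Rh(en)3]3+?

An octahedron has six vertices in three trans pairs; every non-trans pair is cis.
Each en is bidentate and must span two cis positions.
Only one geometric arrangement is possible; it has no improper symmetry element, so it exists as a pair of enantiomers (2 stereoisomers).

2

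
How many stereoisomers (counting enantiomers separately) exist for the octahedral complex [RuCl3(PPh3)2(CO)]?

3

The six octahedral sites form three mutually perpendicular trans pairs.
The distinct arrangements are (3 in all): Cl mer, PPh3 trans; Cl fac, PPh3 cis; Cl mer, PPh3 cis.
Each arrangement has an internal mirror plane or centre of symmetry, so none is chiral.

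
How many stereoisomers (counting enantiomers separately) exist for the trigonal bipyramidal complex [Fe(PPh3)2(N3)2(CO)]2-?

6

In a trigonal bipyramid the two axial positions differ from the three equatorial ones.
Systematic enumeration (placing each ligand type in turn and discarding arrangements equivalent by rotation or reflection) gives 5 geometric isomers.
One of these lacks any improper symmetry element and so occurs as an enantiomeric pair, giving 5 + 1 = 6 stereoisomers in total.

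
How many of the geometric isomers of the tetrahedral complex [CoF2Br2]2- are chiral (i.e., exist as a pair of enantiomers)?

Only one geometric arrangement is possible.

0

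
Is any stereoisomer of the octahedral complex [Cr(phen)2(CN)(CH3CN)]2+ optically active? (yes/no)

The six octahedral sites form three mutually perpendicular trans pairs.
Each phen is bidentate and must span two cis positions.
The distinct arrangements are (2 in all): CN and CH3CN mutually trans; CN and CH3CN mutually cis (chiral).
One of these lacks any improper symmetry element and so occurs as an enantiomeric pair, giving 2 + 1 = 3 stereoisomers in total.

yes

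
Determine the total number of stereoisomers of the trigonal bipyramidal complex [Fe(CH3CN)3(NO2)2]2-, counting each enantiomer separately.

3

In a trigonal bipyramid the two axial positions differ from the three equatorial ones.
Working through the distinct placements yields 3 geometric isomers: NO2 both equatorial; NO2 one axial, one equatorial; NO2 both axial.
Each arrangement has an internal mirror plane or centre of symmetry, so none is chiral.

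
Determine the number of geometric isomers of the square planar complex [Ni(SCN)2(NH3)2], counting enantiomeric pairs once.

2

In a square planar complex each vertex has one trans partner and two cis neighbours.
The distinct arrangements are (2 in all): SCN cis; SCN trans.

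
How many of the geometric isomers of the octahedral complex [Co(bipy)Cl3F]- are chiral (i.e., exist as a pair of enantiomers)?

The six octahedral sites form three mutually perpendicular trans pairs.
Each bipy is bidentate and must span two cis positions.
The distinct arrangements are (2 in all): Cl mer; Cl fac.
Each arrangement has an internal mirror plane or centre of symmetry, so none is chiral.

0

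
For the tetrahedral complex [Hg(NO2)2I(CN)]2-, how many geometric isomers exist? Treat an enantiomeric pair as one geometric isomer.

1

Only one geometric arrangement is possible.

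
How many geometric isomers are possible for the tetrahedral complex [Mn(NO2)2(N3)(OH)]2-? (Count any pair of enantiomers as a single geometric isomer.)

In a tetrahedral complex all four positions are equivalent and every pair of ligands is adjacent — there is no cis/trans distinction.
Only one geometric arrangement is possible.

1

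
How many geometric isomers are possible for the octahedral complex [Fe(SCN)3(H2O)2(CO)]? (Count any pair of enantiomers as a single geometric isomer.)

3

In an octahedral complex each vertex has one trans partner and four cis neighbours.
Systematic placement gives 3 geometric isomers: SCN mer, H2O cis; SCN mer, H2O trans; SCN fac, H2O cis.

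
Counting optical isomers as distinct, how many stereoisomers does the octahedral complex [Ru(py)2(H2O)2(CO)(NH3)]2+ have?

In an octahedral complex each vertex has one trans partner and four cis neighbours.
There are 6 geometric isomers: py trans, H2O cis; py cis, H2O cis (3 arrangements, 2 chiral); py trans, H2O trans; py cis, H2O trans.
Of these, 2 lack any improper symmetry element and so occur as enantiomeric pairs, giving 6 + 2 = 8 stereoisomers in total.

8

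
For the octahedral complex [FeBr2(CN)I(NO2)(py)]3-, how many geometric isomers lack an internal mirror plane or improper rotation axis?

6

Systematic enumeration (placing each ligand type in turn and discarding arrangements equivalent by rotation or reflection) gives 9 geometric isomers.
Of these, 6 lack any improper symmetry element and so occur as enantiomeric pairs, giving 9 + 6 = 15 stereoisomers in total.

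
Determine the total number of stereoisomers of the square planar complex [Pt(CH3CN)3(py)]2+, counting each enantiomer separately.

1

Only one geometric arrangement is possible.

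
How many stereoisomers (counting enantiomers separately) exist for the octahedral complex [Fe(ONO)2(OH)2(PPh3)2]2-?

6

In an octahedral complex each vertex has one trans partner and four cis neighbours.
The distinct arrangements are (5 in all): ONO trans, OH trans, PPh3 trans; ONO cis, OH trans, PPh3 cis; ONO cis, OH cis, PPh3 trans; ONO cis, OH cis, PPh3 cis (chiral); ONO trans, OH cis, PPh3 cis.
One of these lacks any improper symmetry element and so occurs as an enantiomeric pair, giving 5 + 1 = 6 stereoisomers in total.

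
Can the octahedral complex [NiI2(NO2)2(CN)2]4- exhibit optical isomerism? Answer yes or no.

yes

An octahedron has six vertices in three trans pairs; every non-trans pair is cis.
There are 5 geometric isomers: I trans, NO2 trans, CN trans; I cis, NO2 cis, CN trans; I cis, NO2 trans, CN cis; I cis, NO2 cis, CN cis (chiral); I trans, NO2 cis, CN cis.
One of these lacks any improper symmetry element and so occurs as an enantiomeric pair, giving 5 + 1 = 6 stereoisomers in total.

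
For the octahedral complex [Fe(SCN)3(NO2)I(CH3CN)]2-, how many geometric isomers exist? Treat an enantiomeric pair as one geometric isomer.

4

The six octahedral sites form three mutually perpendicular trans pairs.
Working through the distinct placements yields 4 geometric isomers: SCN mer (3 arrangements); SCN fac (chiral).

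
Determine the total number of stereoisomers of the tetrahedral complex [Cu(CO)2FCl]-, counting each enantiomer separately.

Only one geometric arrangement is possible.

1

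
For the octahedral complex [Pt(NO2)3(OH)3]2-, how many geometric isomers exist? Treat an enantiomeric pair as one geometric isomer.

2

Systematic placement gives 2 geometric isomers: NO2 mer; NO2 fac.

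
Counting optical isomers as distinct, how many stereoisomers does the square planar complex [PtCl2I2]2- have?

2

The distinct arrangements are (2 in all): Cl cis; Cl trans.
Each arrangement has an internal mirror plane or centre of symmetry, so none is chiral.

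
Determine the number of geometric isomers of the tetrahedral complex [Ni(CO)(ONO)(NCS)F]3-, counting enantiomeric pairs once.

1

All four vertices of a tetrahedron are equivalent and mutually adjacent, so cis/trans isomerism cannot arise.
Only one geometric arrangement is possible; it has no improper symmetry element, so it exists as a pair of enantiomers (2 stereoisomers).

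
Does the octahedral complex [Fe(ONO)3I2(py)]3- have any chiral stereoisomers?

no

An octahedron has six vertices in three trans pairs; every non-trans pair is cis.
Working through the distinct placements yields 3 geometric isomers: ONO mer, I trans; ONO fac, I cis; ONO mer, I cis.
Each arrangement has an internal mirror plane or centre of symmetry, so none is chiral.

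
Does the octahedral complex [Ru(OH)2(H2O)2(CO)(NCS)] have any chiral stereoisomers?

yes

The six octahedral sites form three mutually perpendicular trans pairs.
Working through the distinct placements yields 6 geometric isomers: OH trans, H2O cis; OH cis, H2O cis (3 arrangements, 2 chiral); OH trans, H2O trans; OH cis, H2O trans.
Of these, 2 lack any improper symmetry element and so occur as enantiomeric pairs, giving 6 + 2 = 8 stereoisomers in total.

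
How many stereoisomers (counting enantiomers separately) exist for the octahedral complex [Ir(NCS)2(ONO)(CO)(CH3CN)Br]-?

15

The six octahedral sites form three mutually perpendicular trans pairs.
Exhaustive case analysis gives 9 geometric isomers.
Of these, 6 lack any improper symmetry element and so occur as enantiomeric pairs, giving 9 + 6 = 15 stereoisomers in total.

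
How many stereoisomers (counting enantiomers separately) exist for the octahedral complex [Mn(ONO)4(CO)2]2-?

2

The six octahedral sites form three mutually perpendicular trans pairs.
There are 2 geometric isomers: CO trans; CO cis.
Each arrangement has an internal mirror plane or centre of symmetry, so none is chiral.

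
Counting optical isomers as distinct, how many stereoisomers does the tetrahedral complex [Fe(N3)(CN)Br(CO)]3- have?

2

All four vertices of a tetrahedron are equivalent and mutually adjacent, so cis/trans isomerism cannot arise.
Only one geometric arrangement is possible; it has no improper symmetry element, so it exists as a pair of enantiomers (2 stereoisomers).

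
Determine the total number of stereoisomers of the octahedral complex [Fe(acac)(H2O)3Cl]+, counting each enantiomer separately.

2

In an octahedral complex each vertex has one trans partner and four cis neighbours.
Each acac is bidentate and must span two cis positions.
The distinct arrangements are (2 in all): H2O fac; H2O mer.
Each arrangement has an internal mirror plane or centre of symmetry, so none is chiral.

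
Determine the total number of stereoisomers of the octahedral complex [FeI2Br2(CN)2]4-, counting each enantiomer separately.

6

Systematic placement gives 5 geometric isomers: I trans, Br trans, CN trans; I cis, Br trans, CN cis; I trans, Br cis, CN cis; I cis, Br cis, CN cis (chiral); I cis, Br cis, CN trans.
One of these lacks any improper symmetry element and so occurs as an enantiomeric pair, giving 5 + 1 = 6 stereoisomers in total.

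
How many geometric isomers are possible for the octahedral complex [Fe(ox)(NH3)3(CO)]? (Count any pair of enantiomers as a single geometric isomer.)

2

Each ox is bidentate and must span two cis positions.
There are 2 geometric isomers: NH3 fac; NH3 mer.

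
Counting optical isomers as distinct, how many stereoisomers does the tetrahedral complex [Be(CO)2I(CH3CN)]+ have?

In a tetrahedral complex all four positions are equivalent and every pair of ligands is adjacent — there is no cis/trans distinction.
Only one geometric arrangement is possible.

1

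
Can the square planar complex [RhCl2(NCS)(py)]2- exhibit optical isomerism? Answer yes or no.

A square has two trans pairs of vertices; adjacent vertices are cis.
The distinct arrangements are (2 in all): Cl cis; Cl trans.
Each arrangement has an internal mirror plane or centre of symmetry, so none is chiral.

no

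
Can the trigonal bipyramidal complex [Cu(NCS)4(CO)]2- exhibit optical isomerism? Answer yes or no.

no

The distinct arrangements are (2 in all): CO axial; CO equatorial.
Each arrangement has an internal mirror plane or centre of symmetry, so none is chiral.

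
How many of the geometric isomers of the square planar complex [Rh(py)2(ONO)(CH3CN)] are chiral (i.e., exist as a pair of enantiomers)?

0

Systematic placement gives 2 geometric isomers: py cis; py trans.
Each arrangement has an internal mirror plane or centre of symmetry, so none is chiral.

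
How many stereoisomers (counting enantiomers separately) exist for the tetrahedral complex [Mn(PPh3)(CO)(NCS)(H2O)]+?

All four vertices of a tetrahedron are equivalent and mutually adjacent, so cis/trans isomerism cannot arise.
Only one geometric arrangement is possible; it has no improper symmetry element, so it exists as a pair of enantiomers (2 stereoisomers).

2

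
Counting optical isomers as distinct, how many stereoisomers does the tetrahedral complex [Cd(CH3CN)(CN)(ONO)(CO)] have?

All four vertices of a tetrahedron are equivalent and mutually adjacent, so cis/trans isomerism cannot arise.
Only one geometric arrangement is possible; it has no improper symmetry element, so it exists as a pair of enantiomers (2 stereoisomers).

2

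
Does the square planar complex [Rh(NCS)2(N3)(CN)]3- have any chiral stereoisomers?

no

In a square planar complex each vertex has one trans partner and two cis neighbours.
The distinct arrangements are (2 in all): NCS cis; NCS trans.
Each arrangement has an internal mirror plane or centre of symmetry, so none is chiral.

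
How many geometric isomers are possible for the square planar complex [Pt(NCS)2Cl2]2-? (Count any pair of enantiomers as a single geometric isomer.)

2

In a square planar complex each vertex has one trans partner and two cis neighbours.
There are 2 geometric isomers: NCS cis; NCS trans.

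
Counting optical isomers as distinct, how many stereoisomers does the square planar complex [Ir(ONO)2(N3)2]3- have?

2

In a square planar complex each vertex has one trans partner and two cis neighbours.
Systematic placement gives 2 geometric isomers: ONO cis; ONO trans.
Each arrangement has an internal mirror plane or centre of symmetry, so none is chiral.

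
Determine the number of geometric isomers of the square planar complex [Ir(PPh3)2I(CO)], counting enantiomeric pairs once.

2

In a square planar complex each vertex has one trans partner and two cis neighbours.
Working through the distinct placements yields 2 geometric isomers: PPh3 cis; PPh3 trans.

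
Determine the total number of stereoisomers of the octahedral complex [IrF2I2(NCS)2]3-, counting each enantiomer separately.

6

An octahedron has six vertices in three trans pairs; every non-trans pair is cis.
The distinct arrangements are (5 in all): F trans, I trans, NCS trans; F trans, I cis, NCS cis; F cis, I cis, NCS trans; F cis, I cis, NCS cis (chiral); F cis, I trans, NCS cis.
One of these lacks any improper symmetry element and so occurs as an enantiomeric pair, giving 5 + 1 = 6 stereoisomers in total.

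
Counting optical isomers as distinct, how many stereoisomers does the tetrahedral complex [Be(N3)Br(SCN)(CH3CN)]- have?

All four vertices of a tetrahedron are equivalent and mutually adjacent, so cis/trans isomerism cannot arise.
Only one geometric arrangement is possible; it has no improper symmetry element, so it exists as a pair of enantiomers (2 stereoisomers).

2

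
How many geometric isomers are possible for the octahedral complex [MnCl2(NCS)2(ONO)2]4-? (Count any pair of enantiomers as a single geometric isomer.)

5

The six octahedral sites form three mutually perpendicular trans pairs.
There are 5 geometric isomers: Cl trans, NCS trans, ONO trans; Cl trans, NCS cis, ONO cis; Cl cis, NCS cis, ONO trans; Cl cis, NCS cis, ONO cis (chiral); Cl cis, NCS trans, ONO cis.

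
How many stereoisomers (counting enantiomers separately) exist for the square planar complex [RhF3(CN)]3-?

Only one geometric arrangement is possible.

1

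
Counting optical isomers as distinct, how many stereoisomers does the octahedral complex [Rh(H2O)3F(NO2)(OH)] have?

The six octahedral sites form three mutually perpendicular trans pairs.
The distinct arrangements are (4 in all): H2O mer (3 arrangements); H2O fac (chiral).
One of these lacks any improper symmetry element and so occurs as an enantiomeric pair, giving 4 + 1 = 5 stereoisomers in total.

5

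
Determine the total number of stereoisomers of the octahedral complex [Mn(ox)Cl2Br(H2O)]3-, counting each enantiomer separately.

An octahedron has six vertices in three trans pairs; every non-trans pair is cis.
Each ox is bidentate and must span two cis positions.
There are 4 geometric isomers: Cl cis (3 arrangements, 2 chiral); Cl trans.
Of these, 2 lack any improper symmetry element and so occur as enantiomeric pairs, giving 4 + 2 = 6 stereoisomers in total.

6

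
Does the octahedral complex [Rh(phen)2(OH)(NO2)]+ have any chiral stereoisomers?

yes

Each phen is bidentate and must span two cis positions.
Working through the distinct placements yields 2 geometric isomers: OH and NO2 mutually trans; OH and NO2 mutually cis (chiral).
One of these lacks any improper symmetry element and so occurs as an enantiomeric pair, giving 2 + 1 = 3 stereoisomers in total.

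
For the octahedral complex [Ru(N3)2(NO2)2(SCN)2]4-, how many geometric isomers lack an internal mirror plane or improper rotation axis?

1

The six octahedral sites form three mutually perpendicular trans pairs.
The distinct arrangements are (5 in all): N3 trans, NO2 trans, SCN trans; N3 trans, NO2 cis, SCN cis; N3 cis, NO2 cis, SCN trans; N3 cis, NO2 cis, SCN cis (chiral); N3 cis, NO2 trans, SCN cis.
One of these lacks any improper symmetry element and so occurs as an enantiomeric pair, giving 5 + 1 = 6 stereoisomers in total.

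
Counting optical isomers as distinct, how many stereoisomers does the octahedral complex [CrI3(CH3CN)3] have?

In an octahedral complex each vertex has one trans partner and four cis neighbours.
There are 2 geometric isomers: I mer; I fac.
Each arrangement has an internal mirror plane or centre of symmetry, so none is chiral.

2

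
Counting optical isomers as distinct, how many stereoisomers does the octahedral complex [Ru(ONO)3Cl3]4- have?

2

The six octahedral sites form three mutually perpendicular trans pairs.
There are 2 geometric isomers: ONO mer; ONO fac.
Each arrangement has an internal mirror plane or centre of symmetry, so none is chiral.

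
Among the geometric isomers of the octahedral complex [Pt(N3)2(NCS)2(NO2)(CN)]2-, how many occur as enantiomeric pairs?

2

In an octahedral complex each vertex has one trans partner and four cis neighbours.
Systematic placement gives 6 geometric isomers: N3 cis, NCS cis (3 arrangements, 2 chiral); N3 cis, NCS trans; N3 trans, NCS cis; N3 trans, NCS trans.
Of these, 2 lack any improper symmetry element and so occur as enantiomeric pairs, giving 6 + 2 = 8 stereoisomers in total.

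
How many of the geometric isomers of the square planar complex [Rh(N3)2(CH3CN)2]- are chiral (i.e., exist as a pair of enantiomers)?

A square has two trans pairs of vertices; adjacent vertices are cis.
The distinct arrangements are (2 in all): N3 cis; N3 trans.
Each arrangement has an internal mirror plane or centre of symmetry, so none is chiral.

0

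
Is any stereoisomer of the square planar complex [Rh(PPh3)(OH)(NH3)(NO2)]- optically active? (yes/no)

In a square planar complex each vertex has one trans partner and two cis neighbours.
The distinct arrangements are (3 in all): (NH3/OH trans, NO2/PPh3 trans); (NH3/PPh3 trans, NO2/OH trans); (NH3/NO2 trans, OH/PPh3 trans).
Each arrangement has an internal mirror plane or centre of symmetry, so none is chiral.

no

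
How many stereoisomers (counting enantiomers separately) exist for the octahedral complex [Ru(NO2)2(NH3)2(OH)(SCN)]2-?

The six octahedral sites form three mutually perpendicular trans pairs.
There are 6 geometric isomers: NO2 trans, NH3 trans; NO2 cis, NH3 trans; NO2 cis, NH3 cis (3 arrangements, 2 chiral); NO2 trans, NH3 cis.
Of these, 2 lack any improper symmetry element and so occur as enantiomeric pairs, giving 6 + 2 = 8 stereoisomers in total.

8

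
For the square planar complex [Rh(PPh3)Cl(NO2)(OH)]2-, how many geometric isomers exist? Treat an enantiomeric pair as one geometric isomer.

The distinct arrangements are (3 in all): (Cl/OH trans, NO2/PPh3 trans); (Cl/PPh3 trans, NO2/OH trans); (Cl/NO2 trans, OH/PPh3 trans).

3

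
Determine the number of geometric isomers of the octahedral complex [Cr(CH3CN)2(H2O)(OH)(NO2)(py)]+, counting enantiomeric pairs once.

An octahedron has six vertices in three trans pairs; every non-trans pair is cis.
Exhaustive case analysis gives 9 geometric isomers.

9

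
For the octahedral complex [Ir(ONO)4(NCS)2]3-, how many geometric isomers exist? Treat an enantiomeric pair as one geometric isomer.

The six octahedral sites form three mutually perpendicular trans pairs.
The distinct arrangements are (2 in all): NCS trans; NCS cis.

2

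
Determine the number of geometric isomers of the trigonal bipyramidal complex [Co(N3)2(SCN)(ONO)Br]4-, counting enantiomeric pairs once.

7

In a trigonal bipyramid the two axial positions differ from the three equatorial ones.
Exhaustive case analysis gives 7 geometric isomers.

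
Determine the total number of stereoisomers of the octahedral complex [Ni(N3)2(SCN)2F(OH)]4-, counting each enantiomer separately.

An octahedron has six vertices in three trans pairs; every non-trans pair is cis.
There are 6 geometric isomers: N3 cis, SCN trans; N3 cis, SCN cis (3 arrangements, 2 chiral); N3 trans, SCN trans; N3 trans, SCN cis.
Of these, 2 lack any improper symmetry element and so occur as enantiomeric pairs, giving 6 + 2 = 8 stereoisomers in total.

8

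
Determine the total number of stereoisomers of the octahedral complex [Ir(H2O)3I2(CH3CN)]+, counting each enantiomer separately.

The six octahedral sites form three mutually perpendicular trans pairs.
Working through the distinct placements yields 3 geometric isomers: H2O mer, I trans; H2O fac, I cis; H2O mer, I cis.
Each arrangement has an internal mirror plane or centre of symmetry, so none is chiral.

3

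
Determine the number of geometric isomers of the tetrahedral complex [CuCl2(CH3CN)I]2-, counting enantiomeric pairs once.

In a tetrahedral complex all four positions are equivalent and every pair of ligands is adjacent — there is no cis/trans distinction.
Only one geometric arrangement is possible.

1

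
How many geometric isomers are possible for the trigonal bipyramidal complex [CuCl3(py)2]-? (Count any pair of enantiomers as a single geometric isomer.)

3

In a trigonal bipyramid the two axial positions differ from the three equatorial ones.
Systematic placement gives 3 geometric isomers: py both equatorial; py one axial, one equatorial; py both axial.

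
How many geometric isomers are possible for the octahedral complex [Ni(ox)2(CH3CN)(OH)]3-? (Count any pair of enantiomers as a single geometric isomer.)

In an octahedral complex each vertex has one trans partner and four cis neighbours.
Each ox is bidentate and must span two cis positions.
The distinct arrangements are (2 in all): CH3CN and OH mutually trans; CH3CN and OH mutually cis (chiral).

2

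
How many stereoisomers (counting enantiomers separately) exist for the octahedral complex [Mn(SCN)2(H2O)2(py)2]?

In an octahedral complex each vertex has one trans partner and four cis neighbours.
There are 5 geometric isomers: SCN trans, H2O trans, py trans; SCN cis, H2O trans, py cis; SCN cis, H2O cis, py trans; SCN cis, H2O cis, py cis (chiral); SCN trans, H2O cis, py cis.
One of these lacks any improper symmetry element and so occurs as an enantiomeric pair, giving 5 + 1 = 6 stereoisomers in total.

6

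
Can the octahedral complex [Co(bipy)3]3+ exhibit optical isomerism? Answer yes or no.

In an octahedral complex each vertex has one trans partner and four cis neighbours.
Each bipy is bidentate and must span two cis positions.
Only one geometric arrangement is possible; it has no improper symmetry element, so it exists as a pair of enantiomers (2 stereoisomers).

yes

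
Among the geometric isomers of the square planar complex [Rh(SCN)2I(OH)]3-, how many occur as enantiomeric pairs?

0

A square has two trans pairs of vertices; adjacent vertices are cis.
Systematic placement gives 2 geometric isomers: SCN cis; SCN trans.
Each arrangement has an internal mirror plane or centre of symmetry, so none is chiral.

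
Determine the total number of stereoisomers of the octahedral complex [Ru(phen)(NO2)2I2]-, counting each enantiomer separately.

In an octahedral complex each vertex has one trans partner and four cis neighbours.
Each phen is bidentate and must span two cis positions.
There are 3 geometric isomers: NO2 cis, I trans; NO2 cis, I cis (chiral); NO2 trans, I cis.
One of these lacks any improper symmetry element and so occurs as an enantiomeric pair, giving 3 + 1 = 4 stereoisomers in total.

4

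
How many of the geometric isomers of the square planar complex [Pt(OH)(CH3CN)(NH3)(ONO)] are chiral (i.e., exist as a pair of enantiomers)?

0

Systematic placement gives 3 geometric isomers: (CH3CN/OH trans, NH3/ONO trans); (CH3CN/ONO trans, NH3/OH trans); (CH3CN/NH3 trans, OH/ONO trans).
Each arrangement has an internal mirror plane or centre of symmetry, so none is chiral.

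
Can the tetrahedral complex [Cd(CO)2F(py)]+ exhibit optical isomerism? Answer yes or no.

In a tetrahedral complex all four positions are equivalent and every pair of ligands is adjacent — there is no cis/trans distinction.
Only one geometric arrangement is possible.

no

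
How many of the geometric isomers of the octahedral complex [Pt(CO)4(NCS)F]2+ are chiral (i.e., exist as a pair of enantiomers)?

In an octahedral complex each vertex has one trans partner and four cis neighbours.
Working through the distinct placements yields 2 geometric isomers: NCS and F mutually trans; NCS and F mutually cis.
Each arrangement has an internal mirror plane or centre of symmetry, so none is chiral.

0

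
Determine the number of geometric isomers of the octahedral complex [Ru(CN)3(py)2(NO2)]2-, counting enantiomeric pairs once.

An octahedron has six vertices in three trans pairs; every non-trans pair is cis.
Working through the distinct placements yields 3 geometric isomers: CN mer, py trans; CN mer, py cis; CN fac, py cis.

3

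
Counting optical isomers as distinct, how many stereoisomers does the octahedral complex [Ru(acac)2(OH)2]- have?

3

An octahedron has six vertices in three trans pairs; every non-trans pair is cis.
Each acac is bidentate and must span two cis positions.
The distinct arrangements are (2 in all): OH trans; OH cis (chiral).
One of these lacks any improper symmetry element and so occurs as an enantiomeric pair, giving 2 + 1 = 3 stereoisomers in total.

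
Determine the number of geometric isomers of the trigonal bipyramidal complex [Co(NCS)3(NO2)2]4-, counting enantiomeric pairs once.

In a trigonal bipyramid the two axial positions differ from the three equatorial ones.
The distinct arrangements are (3 in all): NO2 both equatorial; NO2 one axial, one equatorial; NO2 both axial.

3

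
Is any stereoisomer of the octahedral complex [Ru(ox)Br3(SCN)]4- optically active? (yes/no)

no

An octahedron has six vertices in three trans pairs; every non-trans pair is cis.
Each ox is bidentate and must span two cis positions.
There are 2 geometric isomers: Br mer; Br fac.
Each arrangement has an internal mirror plane or centre of symmetry, so none is chiral.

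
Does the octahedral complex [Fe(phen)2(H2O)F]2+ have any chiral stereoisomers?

yes

An octahedron has six vertices in three trans pairs; every non-trans pair is cis.
Each phen is bidentate and must span two cis positions.
Working through the distinct placements yields 2 geometric isomers: H2O and F mutually trans; H2O and F mutually cis (chiral).
One of these lacks any improper symmetry element and so occurs as an enantiomeric pair, giving 2 + 1 = 3 stereoisomers in total.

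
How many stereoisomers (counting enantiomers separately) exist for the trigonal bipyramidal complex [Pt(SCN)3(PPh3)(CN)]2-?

4

Systematic placement gives 4 geometric isomers: PPh3 axial, CN axial; PPh3 equatorial, CN axial; PPh3 axial, CN equatorial; PPh3 equatorial, CN equatorial.
Each arrangement has an internal mirror plane or centre of symmetry, so none is chiral.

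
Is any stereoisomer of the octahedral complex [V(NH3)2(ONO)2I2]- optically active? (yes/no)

yes

An octahedron has six vertices in three trans pairs; every non-trans pair is cis.
The distinct arrangements are (5 in all): NH3 trans, ONO trans, I trans; NH3 cis, ONO cis, I trans; NH3 cis, ONO trans, I cis; NH3 cis, ONO cis, I cis (chiral); NH3 trans, ONO cis, I cis.
One of these lacks any improper symmetry element and so occurs as an enantiomeric pair, giving 5 + 1 = 6 stereoisomers in total.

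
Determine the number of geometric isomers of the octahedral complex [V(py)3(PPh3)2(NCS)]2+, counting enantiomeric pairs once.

The six octahedral sites form three mutually perpendicular trans pairs.
Working through the distinct placements yields 3 geometric isomers: py mer, PPh3 cis; py mer, PPh3 trans; py fac, PPh3 cis.

3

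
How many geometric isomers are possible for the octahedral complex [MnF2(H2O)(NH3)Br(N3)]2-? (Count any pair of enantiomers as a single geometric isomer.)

An octahedron has six vertices in three trans pairs; every non-trans pair is cis.
Systematic enumeration (placing each ligand type in turn and discarding arrangements equivalent by rotation or reflection) gives 9 geometric isomers.

9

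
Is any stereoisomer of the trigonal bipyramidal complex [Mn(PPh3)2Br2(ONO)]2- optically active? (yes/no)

Exhaustive case analysis gives 5 geometric isomers.
One of these lacks any improper symmetry element and so occurs as an enantiomeric pair, giving 5 + 1 = 6 stereoisomers in total.

yes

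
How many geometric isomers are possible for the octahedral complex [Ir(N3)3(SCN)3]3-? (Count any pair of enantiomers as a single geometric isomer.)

An octahedron has six vertices in three trans pairs; every non-trans pair is cis.
Systematic placement gives 2 geometric isomers: N3 mer; N3 fac.

2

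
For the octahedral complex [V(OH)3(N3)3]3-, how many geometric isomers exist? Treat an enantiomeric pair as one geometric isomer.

An octahedron has six vertices in three trans pairs; every non-trans pair is cis.
The distinct arrangements are (2 in all): OH mer; OH fac.

2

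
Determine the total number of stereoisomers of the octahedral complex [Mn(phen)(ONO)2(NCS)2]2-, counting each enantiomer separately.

Each phen is bidentate and must span two cis positions.
Systematic placement gives 3 geometric isomers: ONO cis, NCS trans; ONO cis, NCS cis (chiral); ONO trans, NCS cis.
One of these lacks any improper symmetry element and so occurs as an enantiomeric pair, giving 3 + 1 = 4 stereoisomers in total.

4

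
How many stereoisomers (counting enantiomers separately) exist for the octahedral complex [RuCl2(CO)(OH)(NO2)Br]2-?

15

An octahedron has six vertices in three trans pairs; every non-trans pair is cis.
Systematic enumeration (placing each ligand type in turn and discarding arrangements equivalent by rotation or reflection) gives 9 geometric isomers.
Of these, 6 lack any improper symmetry element and so occur as enantiomeric pairs, giving 9 + 6 = 15 stereoisomers in total.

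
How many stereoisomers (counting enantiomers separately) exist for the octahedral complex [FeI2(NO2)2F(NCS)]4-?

An octahedron has six vertices in three trans pairs; every non-trans pair is cis.
Working through the distinct placements yields 6 geometric isomers: I cis, NO2 trans; I cis, NO2 cis (3 arrangements, 2 chiral); I trans, NO2 trans; I trans, NO2 cis.
Of these, 2 lack any improper symmetry element and so occur as enantiomeric pairs, giving 6 + 2 = 8 stereoisomers in total.

8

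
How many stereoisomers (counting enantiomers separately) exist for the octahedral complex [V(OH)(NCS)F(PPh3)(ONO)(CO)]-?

30

Placing the ligands in turn and identifying arrangements related by rotation or reflection leaves 15 distinct geometric isomers.
Of these, 15 lack any improper symmetry element and so occur as enantiomeric pairs, giving 15 + 15 = 30 stereoisomers in total.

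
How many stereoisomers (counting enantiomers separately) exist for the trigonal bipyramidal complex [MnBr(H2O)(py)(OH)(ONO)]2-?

20

A trigonal bipyramid has two axial and three equatorial sites, which are chemically inequivalent.
Systematic enumeration (placing each ligand type in turn and discarding arrangements equivalent by rotation or reflection) gives 10 geometric isomers.
Of these, 10 lack any improper symmetry element and so occur as enantiomeric pairs, giving 10 + 10 = 20 stereoisomers in total.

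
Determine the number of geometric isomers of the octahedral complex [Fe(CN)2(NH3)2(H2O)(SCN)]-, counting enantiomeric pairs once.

6

The six octahedral sites form three mutually perpendicular trans pairs.
Working through the distinct placements yields 6 geometric isomers: CN trans, NH3 cis; CN trans, NH3 trans; CN cis, NH3 cis (3 arrangements, 2 chiral); CN cis, NH3 trans.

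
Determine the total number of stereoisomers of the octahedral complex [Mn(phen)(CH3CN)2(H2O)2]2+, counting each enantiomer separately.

In an octahedral complex each vertex has one trans partner and four cis neighbours.
Each phen is bidentate and must span two cis positions.
Working through the distinct placements yields 3 geometric isomers: CH3CN trans, H2O cis; CH3CN cis, H2O cis (chiral); CH3CN cis, H2O trans.
One of these lacks any improper symmetry element and so occurs as an enantiomeric pair, giving 3 + 1 = 4 stereoisomers in total.

4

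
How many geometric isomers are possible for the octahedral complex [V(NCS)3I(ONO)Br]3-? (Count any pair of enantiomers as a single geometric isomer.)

4

An octahedron has six vertices in three trans pairs; every non-trans pair is cis.
The distinct arrangements are (4 in all): NCS mer (3 arrangements); NCS fac (chiral).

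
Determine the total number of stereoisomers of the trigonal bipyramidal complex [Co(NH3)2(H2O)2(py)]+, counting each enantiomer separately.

6

A trigonal bipyramid has two axial and three equatorial sites, which are chemically inequivalent.
Placing the ligands in turn and identifying arrangements related by rotation or reflection leaves 5 distinct geometric isomers.
One of these lacks any improper symmetry element and so occurs as an enantiomeric pair, giving 5 + 1 = 6 stereoisomers in total.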